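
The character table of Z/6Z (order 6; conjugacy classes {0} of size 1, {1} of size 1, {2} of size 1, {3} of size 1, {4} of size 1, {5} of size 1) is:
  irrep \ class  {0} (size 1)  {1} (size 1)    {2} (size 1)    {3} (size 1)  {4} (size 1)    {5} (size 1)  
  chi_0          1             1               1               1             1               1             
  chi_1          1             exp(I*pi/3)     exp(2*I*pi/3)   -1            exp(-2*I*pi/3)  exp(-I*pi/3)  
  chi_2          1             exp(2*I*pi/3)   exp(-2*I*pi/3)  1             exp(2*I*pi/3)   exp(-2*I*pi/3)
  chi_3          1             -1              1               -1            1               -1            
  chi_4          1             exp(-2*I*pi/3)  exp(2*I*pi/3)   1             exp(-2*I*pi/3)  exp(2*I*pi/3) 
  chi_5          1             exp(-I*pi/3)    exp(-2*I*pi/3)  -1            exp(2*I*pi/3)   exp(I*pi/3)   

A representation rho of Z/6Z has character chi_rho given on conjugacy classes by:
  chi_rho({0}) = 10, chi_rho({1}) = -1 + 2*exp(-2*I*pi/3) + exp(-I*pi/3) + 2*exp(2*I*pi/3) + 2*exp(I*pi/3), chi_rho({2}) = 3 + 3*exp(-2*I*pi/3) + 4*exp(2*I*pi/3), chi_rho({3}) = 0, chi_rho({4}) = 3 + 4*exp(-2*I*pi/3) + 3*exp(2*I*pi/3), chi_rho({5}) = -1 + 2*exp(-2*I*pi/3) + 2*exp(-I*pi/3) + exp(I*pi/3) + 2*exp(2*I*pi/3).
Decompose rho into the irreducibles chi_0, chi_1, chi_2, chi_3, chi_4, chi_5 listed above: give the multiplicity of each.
Multiplicities: chi_0: 1, chi_1: 2, chi_2: 2, chi_3: 2, chi_4: 2, chi_5: 1.

Solution. Use <chi_rho, chi> = (1/|G|) sum_C |C| * chi_rho(C) * conj(chi(C)) with |G| = 6 for each irreducible chi in the table:
  <chi_rho, chi_0> = (1/6)[1*(10)*conj(1) + 1*(-1 + 2*exp(-2*I*pi/3) + exp(-I*pi/3) + 2*exp(2*I*pi/3) + 2*exp(I*pi/3))*conj(1) + 1*(3 + 3*exp(-2*I*pi/3) + 4*exp(2*I*pi/3))*conj(1) + 1*(0)*conj(1) + 1*(3 + 4*exp(-2*I*pi/3) + 3*exp(2*I*pi/3))*conj(1) + 1*(-1 + 2*exp(-2*I*pi/3) + 2*exp(-I*pi/3) + exp(I*pi/3) + 2*exp(2*I*pi/3))*conj(1)]
      = (1/6)[(10) + (-1 + 2*exp(-2*I*pi/3) + exp(-I*pi/3) + 2*exp(2*I*pi/3) + 2*exp(I*pi/3)) + (3 + 3*exp(-2*I*pi/3) + 4*exp(2*I*pi/3)) + (0) + (3 + 4*exp(-2*I*pi/3) + 3*exp(2*I*pi/3)) + (-1 + 2*exp(-2*I*pi/3) + 2*exp(-I*pi/3) + exp(I*pi/3) + 2*exp(2*I*pi/3))] = 6/6 = 1
  <chi_rho, chi_1> = (1/6)[1*(10)*conj(1) + 1*(-1 + 2*exp(-2*I*pi/3) + exp(-I*pi/3) + 2*exp(2*I*pi/3) + 2*exp(I*pi/3))*conj(exp(I*pi/3)) + 1*(3 + 3*exp(-2*I*pi/3) + 4*exp(2*I*pi/3))*conj(exp(2*I*pi/3)) + 1*(0)*conj(-1) + 1*(3 + 4*exp(-2*I*pi/3) + 3*exp(2*I*pi/3))*conj(exp(-2*I*pi/3)) + 1*(-1 + 2*exp(-2*I*pi/3) + 2*exp(-I*pi/3) + exp(I*pi/3) + 2*exp(2*I*pi/3))*conj(exp(-I*pi/3))]
      = (1/6)[(10) + (exp(-2*I*pi/3) - exp(-I*pi/3) + 2*exp(I*pi/3)) + (1) + (0) + (1) + (2*exp(-I*pi/3) - exp(I*pi/3) + exp(2*I*pi/3))] = 12/6 = 2
  <chi_rho, chi_2> = (1/6)[1*(10)*conj(1) + 1*(-1 + 2*exp(-2*I*pi/3) + exp(-I*pi/3) + 2*exp(2*I*pi/3) + 2*exp(I*pi/3))*conj(exp(2*I*pi/3)) + 1*(3 + 3*exp(-2*I*pi/3) + 4*exp(2*I*pi/3))*conj(exp(-2*I*pi/3)) + 1*(0)*conj(1) + 1*(3 + 4*exp(-2*I*pi/3) + 3*exp(2*I*pi/3))*conj(exp(2*I*pi/3)) + 1*(-1 + 2*exp(-2*I*pi/3) + 2*exp(-I*pi/3) + exp(I*pi/3) + 2*exp(2*I*pi/3))*conj(exp(-2*I*pi/3))]
      = (1/6)[(10) + (1 + 2*exp(-I*pi/3) - exp(-2*I*pi/3) + 2*exp(2*I*pi/3)) + (3 + 4*exp(-2*I*pi/3) + 3*exp(2*I*pi/3)) + (0) + (3 + 3*exp(-2*I*pi/3) + 4*exp(2*I*pi/3)) + (1 + 2*exp(-2*I*pi/3) - exp(2*I*pi/3) + 2*exp(I*pi/3))] = 12/6 = 2
  <chi_rho, chi_3> = (1/6)[1*(10)*conj(1) + 1*(-1 + 2*exp(-2*I*pi/3) + exp(-I*pi/3) + 2*exp(2*I*pi/3) + 2*exp(I*pi/3))*conj(-1) + 1*(3 + 3*exp(-2*I*pi/3) + 4*exp(2*I*pi/3))*conj(1) + 1*(0)*conj(-1) + 1*(3 + 4*exp(-2*I*pi/3) + 3*exp(2*I*pi/3))*conj(1) + 1*(-1 + 2*exp(-2*I*pi/3) + 2*exp(-I*pi/3) + exp(I*pi/3) + 2*exp(2*I*pi/3))*conj(-1)]
      = (1/6)[(10) + (1 - 2*exp(I*pi/3) - 2*exp(2*I*pi/3) - exp(-I*pi/3) - 2*exp(-2*I*pi/3)) + (3 + 3*exp(-2*I*pi/3) + 4*exp(2*I*pi/3)) + (0) + (3 + 4*exp(-2*I*pi/3) + 3*exp(2*I*pi/3)) + (1 - 2*exp(2*I*pi/3) - exp(I*pi/3) - 2*exp(-I*pi/3) - 2*exp(-2*I*pi/3))] = 12/6 = 2
  <chi_rho, chi_4> = (1/6)[1*(10)*conj(1) + 1*(-1 + 2*exp(-2*I*pi/3) + exp(-I*pi/3) + 2*exp(2*I*pi/3) + 2*exp(I*pi/3))*conj(exp(-2*I*pi/3)) + 1*(3 + 3*exp(-2*I*pi/3) + 4*exp(2*I*pi/3))*conj(exp(2*I*pi/3)) + 1*(0)*conj(1) + 1*(3 + 4*exp(-2*I*pi/3) + 3*exp(2*I*pi/3))*conj(exp(-2*I*pi/3)) + 1*(-1 + 2*exp(-2*I*pi/3) + 2*exp(-I*pi/3) + exp(I*pi/3) + 2*exp(2*I*pi/3))*conj(exp(2*I*pi/3))]
      = (1/6)[(10) + (2*exp(-2*I*pi/3) - exp(2*I*pi/3) + exp(I*pi/3)) + (1) + (0) + (1) + (exp(-I*pi/3) - exp(-2*I*pi/3) + 2*exp(2*I*pi/3))] = 12/6 = 2
  <chi_rho, chi_5> = (1/6)[1*(10)*conj(1) + 1*(-1 + 2*exp(-2*I*pi/3) + exp(-I*pi/3) + 2*exp(2*I*pi/3) + 2*exp(I*pi/3))*conj(exp(-I*pi/3)) + 1*(3 + 3*exp(-2*I*pi/3) + 4*exp(2*I*pi/3))*conj(exp(-2*I*pi/3)) + 1*(0)*conj(-1) + 1*(3 + 4*exp(-2*I*pi/3) + 3*exp(2*I*pi/3))*conj(exp(2*I*pi/3)) + 1*(-1 + 2*exp(-2*I*pi/3) + 2*exp(-I*pi/3) + exp(I*pi/3) + 2*exp(2*I*pi/3))*conj(exp(I*pi/3))]
      = (1/6)[(10) + (-1 + 2*exp(-I*pi/3) - exp(I*pi/3) + 2*exp(2*I*pi/3)) + (3 + 4*exp(-2*I*pi/3) + 3*exp(2*I*pi/3)) + (0) + (3 + 3*exp(-2*I*pi/3) + 4*exp(2*I*pi/3)) + (-1 + 2*exp(-2*I*pi/3) - exp(-I*pi/3) + 2*exp(I*pi/3))] = 6/6 = 1
(Exp terms are combined using exp(i*s)*conj(exp(i*t)) = exp(i*(s-t)), and sums of them are collapsed using the identity that for every m > 1 the m distinct m-th roots of unity sum to 0, e.g. 1 + exp(2*I*pi/3) + exp(-2*I*pi/3) = 0.)
Dimension check: dim(rho) = sum (mult * dim) = 1*1 + 2*1 + 2*1 + 2*1 + 2*1 + 1*1 = 10 = chi_rho(e) = 10.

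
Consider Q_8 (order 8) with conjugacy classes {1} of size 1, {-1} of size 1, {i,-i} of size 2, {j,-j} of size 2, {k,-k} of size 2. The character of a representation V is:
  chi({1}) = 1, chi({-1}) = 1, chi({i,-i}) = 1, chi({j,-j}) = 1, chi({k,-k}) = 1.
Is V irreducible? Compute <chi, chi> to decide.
Irreducible: <chi, chi> = 1.

Argument: <chi, chi> = (1/|G|) sum_C |C| * |chi(C)|^2 = (1/8)[1*|1|^2 + 1*|1|^2 + 2*|1|^2 + 2*|1|^2 + 2*|1|^2]
  = (1/8)[(1) + (1) + (2) + (2) + (2)] = 8/8 = 1.
A character is irreducible iff <chi, chi> = 1, so this representation is irreducible.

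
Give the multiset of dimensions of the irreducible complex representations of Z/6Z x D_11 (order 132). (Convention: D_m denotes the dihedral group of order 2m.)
Dimensions: 1, 1, 1, 1, 1, 1, 1, 1, 1, 1, 1, 1, 2, 2, 2, 2, 2, 2, 2, 2, 2, 2, 2, 2, 2, 2, 2, 2, 2, 2, 2, 2, 2, 2, 2, 2, 2, 2, 2, 2, 2, 2

Reasoning: There are 42 irreducibles (= number of conjugacy classes). Their dimensions d_i satisfy sum d_i^2 = |G| = 132: 1 + 1 + 1 + 1 + 1 + 1 + 1 + 1 + 1 + 1 + 1 + 1 + 4 + 4 + 4 + 4 + 4 + 4 + 4 + 4 + 4 + 4 + 4 + 4 + 4 + 4 + 4 + 4 + 4 + 4 + 4 + 4 + 4 + 4 + 4 + 4 + 4 + 4 + 4 + 4 + 4 + 4 = 132. (For the product with Z/6Z: each of the 6 1-dim characters of Z/6Z tensors with each irrep of D_11, giving 6 copies of each D_11-dimension.)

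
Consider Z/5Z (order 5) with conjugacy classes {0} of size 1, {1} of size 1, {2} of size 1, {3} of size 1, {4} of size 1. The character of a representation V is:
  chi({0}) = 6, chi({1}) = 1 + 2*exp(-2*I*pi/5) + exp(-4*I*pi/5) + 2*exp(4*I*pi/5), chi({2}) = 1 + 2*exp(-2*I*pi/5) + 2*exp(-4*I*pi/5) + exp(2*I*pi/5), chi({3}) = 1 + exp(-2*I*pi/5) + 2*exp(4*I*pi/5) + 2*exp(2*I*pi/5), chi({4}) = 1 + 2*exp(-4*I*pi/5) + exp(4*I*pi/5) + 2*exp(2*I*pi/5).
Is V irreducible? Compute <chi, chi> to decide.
Not irreducible (reducible): <chi, chi> = 10 > 1.

<chi, chi> = (1/|G|) sum_C |C| * |chi(C)|^2 = (1/5)[1*|6|^2 + 1*|1 + 2*exp(-2*I*pi/5) + exp(-4*I*pi/5) + 2*exp(4*I*pi/5)|^2 + 1*|1 + 2*exp(-2*I*pi/5) + 2*exp(-4*I*pi/5) + exp(2*I*pi/5)|^2 + 1*|1 + exp(-2*I*pi/5) + 2*exp(4*I*pi/5) + 2*exp(2*I*pi/5)|^2 + 1*|1 + 2*exp(-4*I*pi/5) + exp(4*I*pi/5) + 2*exp(2*I*pi/5)|^2]
  = (1/5)[(36) + (10 + 6*exp(-2*I*pi/5) + 7*exp(-4*I*pi/5) + 7*exp(4*I*pi/5) + 6*exp(2*I*pi/5)) + (10 + 7*exp(-2*I*pi/5) + 6*exp(-4*I*pi/5) + 6*exp(4*I*pi/5) + 7*exp(2*I*pi/5)) + (10 + 7*exp(-2*I*pi/5) + 6*exp(-4*I*pi/5) + 6*exp(4*I*pi/5) + 7*exp(2*I*pi/5)) + (10 + 6*exp(-2*I*pi/5) + 7*exp(-4*I*pi/5) + 7*exp(4*I*pi/5) + 6*exp(2*I*pi/5))] = 50/5 = 10.
(Exp terms are combined using exp(i*s)*conj(exp(i*t)) = exp(i*(s-t)), and sums of them are collapsed using the identity that for every m > 1 the m distinct m-th roots of unity sum to 0, e.g. 1 + exp(2*I*pi/3) + exp(-2*I*pi/3) = 0.)
A character is irreducible iff <chi, chi> = 1, so this representation is reducible.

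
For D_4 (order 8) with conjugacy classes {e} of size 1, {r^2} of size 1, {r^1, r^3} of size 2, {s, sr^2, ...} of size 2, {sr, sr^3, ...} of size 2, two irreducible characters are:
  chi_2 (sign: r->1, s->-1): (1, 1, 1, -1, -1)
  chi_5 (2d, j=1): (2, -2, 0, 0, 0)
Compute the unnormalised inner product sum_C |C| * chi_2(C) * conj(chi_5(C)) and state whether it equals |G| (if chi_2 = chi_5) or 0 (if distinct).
Sum = 0; so <chi_2, chi_5> = 0 (distinct irreducibles are orthogonal).

Why: Compute term by term over conjugacy classes (|C| * chi_2(C) * conj(chi_5(C))):
  1*(1)*conj(2) + 1*(1)*conj(-2) + 2*(1)*conj(0) + 2*(-1)*conj(0) + 2*(-1)*conj(0)
  = (2) + (-2) + (0) + (0) + (0)
  = 0.
Dividing by |G| = 8 gives 0/8 = 0, matching the row-orthogonality relation <chi_2, chi_5> = [chi_2 = chi_5].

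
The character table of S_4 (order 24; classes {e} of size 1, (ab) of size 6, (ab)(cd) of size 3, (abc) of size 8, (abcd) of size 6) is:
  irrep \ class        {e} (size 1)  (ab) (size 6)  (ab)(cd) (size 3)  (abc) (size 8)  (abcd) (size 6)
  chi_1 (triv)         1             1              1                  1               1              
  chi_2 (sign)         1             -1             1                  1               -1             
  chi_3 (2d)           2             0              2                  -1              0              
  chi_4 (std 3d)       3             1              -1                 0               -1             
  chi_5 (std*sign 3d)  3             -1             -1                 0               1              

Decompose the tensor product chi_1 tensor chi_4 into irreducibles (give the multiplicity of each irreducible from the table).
chi_1 tensor chi_4 = chi_4 (all other irreducibles have multiplicity 0).

Solution. The character of a tensor product is the pointwise product (chi_1 * chi_4)(C) = chi_1(C) * chi_4(C):
  {e}: (1)*(3), (ab): (1)*(1), (ab)(cd): (1)*(-1), (abc): (1)*(0), (abcd): (1)*(-1)
so (chi_1 * chi_4) takes values
  {e} -> 3, (ab) -> 1, (ab)(cd) -> -1, (abc) -> 0, (abcd) -> -1.
Now take the inner product of this character with each irreducible chi from the table, <chi_1*chi_4, chi> = (1/24) sum_C |C| (chi_1*chi_4)(C) conj(chi(C)):
  <chi_1*chi_4, chi_1> = (1/24)[1*(3)*conj(1) + 6*(1)*conj(1) + 3*(-1)*conj(1) + 8*(0)*conj(1) + 6*(-1)*conj(1)]
      = (1/24)[(3) + (6) + (-3) + (0) + (-6)] = 0/24 = 0
  <chi_1*chi_4, chi_2> = (1/24)[1*(3)*conj(1) + 6*(1)*conj(-1) + 3*(-1)*conj(1) + 8*(0)*conj(1) + 6*(-1)*conj(-1)]
      = (1/24)[(3) + (-6) + (-3) + (0) + (6)] = 0/24 = 0
  <chi_1*chi_4, chi_3> = (1/24)[1*(3)*conj(2) + 6*(1)*conj(0) + 3*(-1)*conj(2) + 8*(0)*conj(-1) + 6*(-1)*conj(0)]
      = (1/24)[(6) + (0) + (-6) + (0) + (0)] = 0/24 = 0
  <chi_1*chi_4, chi_4> = (1/24)[1*(3)*conj(3) + 6*(1)*conj(1) + 3*(-1)*conj(-1) + 8*(0)*conj(0) + 6*(-1)*conj(-1)]
      = (1/24)[(9) + (6) + (3) + (0) + (6)] = 24/24 = 1
  <chi_1*chi_4, chi_5> = (1/24)[1*(3)*conj(3) + 6*(1)*conj(-1) + 3*(-1)*conj(-1) + 8*(0)*conj(0) + 6*(-1)*conj(1)]
      = (1/24)[(9) + (-6) + (3) + (0) + (-6)] = 0/24 = 0
Hence the multiplicities are chi_4: 1. Dimension check: dim(chi_1)*dim(chi_4) = 1*3 = 3 and sum (mult * dim) = 1*3 = 3.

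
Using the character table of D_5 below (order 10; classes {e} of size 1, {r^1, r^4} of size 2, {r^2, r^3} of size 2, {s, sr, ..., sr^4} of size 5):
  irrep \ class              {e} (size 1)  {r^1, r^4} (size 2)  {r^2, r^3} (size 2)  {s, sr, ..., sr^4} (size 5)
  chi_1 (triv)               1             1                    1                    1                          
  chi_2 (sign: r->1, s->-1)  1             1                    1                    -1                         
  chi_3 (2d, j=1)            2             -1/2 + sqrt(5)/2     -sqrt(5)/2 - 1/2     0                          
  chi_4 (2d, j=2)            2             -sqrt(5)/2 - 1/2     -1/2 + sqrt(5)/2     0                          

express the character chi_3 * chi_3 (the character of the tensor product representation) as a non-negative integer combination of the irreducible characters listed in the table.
chi_3 tensor chi_3 = chi_1 + chi_2 + chi_4 (all other irreducibles have multiplicity 0).

Solution. The character of a tensor product is the pointwise product (chi_3 * chi_3)(C) = chi_3(C) * chi_3(C):
  {e}: (2)*(2), {r^1, r^4}: (-1/2 + sqrt(5)/2)*(-1/2 + sqrt(5)/2), {r^2, r^3}: (-sqrt(5)/2 - 1/2)*(-sqrt(5)/2 - 1/2), {s, sr, ..., sr^4}: (0)*(0)
so (chi_3 * chi_3) takes values
  {e} -> 4, {r^1, r^4} -> 3/2 - sqrt(5)/2, {r^2, r^3} -> sqrt(5)/2 + 3/2, {s, sr, ..., sr^4} -> 0.
Now take the inner product of this character with each irreducible chi from the table, <chi_3*chi_3, chi> = (1/10) sum_C |C| (chi_3*chi_3)(C) conj(chi(C)):
  <chi_3*chi_3, chi_1> = (1/10)[1*(4)*conj(1) + 2*(3/2 - sqrt(5)/2)*conj(1) + 2*(sqrt(5)/2 + 3/2)*conj(1) + 5*(0)*conj(1)]
      = (1/10)[(4) + (3 - sqrt(5)) + (sqrt(5) + 3) + (0)] = 10/10 = 1
  <chi_3*chi_3, chi_2> = (1/10)[1*(4)*conj(1) + 2*(3/2 - sqrt(5)/2)*conj(1) + 2*(sqrt(5)/2 + 3/2)*conj(1) + 5*(0)*conj(-1)]
      = (1/10)[(4) + (3 - sqrt(5)) + (sqrt(5) + 3) + (0)] = 10/10 = 1
  <chi_3*chi_3, chi_3> = (1/10)[1*(4)*conj(2) + 2*(3/2 - sqrt(5)/2)*conj(-1/2 + sqrt(5)/2) + 2*(sqrt(5)/2 + 3/2)*conj(-sqrt(5)/2 - 1/2) + 5*(0)*conj(0)]
      = (1/10)[(8) + (-4 + 2*sqrt(5)) + (-2*sqrt(5) - 4) + (0)] = 0/10 = 0
  <chi_3*chi_3, chi_4> = (1/10)[1*(4)*conj(2) + 2*(3/2 - sqrt(5)/2)*conj(-sqrt(5)/2 - 1/2) + 2*(sqrt(5)/2 + 3/2)*conj(-1/2 + sqrt(5)/2) + 5*(0)*conj(0)]
      = (1/10)[(8) + (1 - sqrt(5)) + (1 + sqrt(5)) + (0)] = 10/10 = 1
Hence the multiplicities are chi_1: 1, chi_2: 1, chi_4: 1. Dimension check: dim(chi_3)*dim(chi_3) = 2*2 = 4 and sum (mult * dim) = 1*1 + 1*1 + 1*2 = 4.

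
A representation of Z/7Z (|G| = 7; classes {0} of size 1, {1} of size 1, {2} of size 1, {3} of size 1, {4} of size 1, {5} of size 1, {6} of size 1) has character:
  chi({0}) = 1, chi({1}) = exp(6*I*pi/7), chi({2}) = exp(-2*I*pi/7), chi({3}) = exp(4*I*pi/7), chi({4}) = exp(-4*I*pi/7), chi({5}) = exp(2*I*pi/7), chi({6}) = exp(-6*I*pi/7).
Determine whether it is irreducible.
Irreducible: <chi, chi> = 1.

Explanation: <chi, chi> = (1/|G|) sum_C |C| * |chi(C)|^2 = (1/7)[1*|1|^2 + 1*|exp(6*I*pi/7)|^2 + 1*|exp(-2*I*pi/7)|^2 + 1*|exp(4*I*pi/7)|^2 + 1*|exp(-4*I*pi/7)|^2 + 1*|exp(2*I*pi/7)|^2 + 1*|exp(-6*I*pi/7)|^2]
  = (1/7)[(1) + (1) + (1) + (1) + (1) + (1) + (1)] = 7/7 = 1.
(Exp terms are combined using exp(i*s)*conj(exp(i*t)) = exp(i*(s-t)), and sums of them are collapsed using the identity that for every m > 1 the m distinct m-th roots of unity sum to 0, e.g. 1 + exp(2*I*pi/3) + exp(-2*I*pi/3) = 0.)
A character is irreducible iff <chi, chi> = 1, so this representation is irreducible.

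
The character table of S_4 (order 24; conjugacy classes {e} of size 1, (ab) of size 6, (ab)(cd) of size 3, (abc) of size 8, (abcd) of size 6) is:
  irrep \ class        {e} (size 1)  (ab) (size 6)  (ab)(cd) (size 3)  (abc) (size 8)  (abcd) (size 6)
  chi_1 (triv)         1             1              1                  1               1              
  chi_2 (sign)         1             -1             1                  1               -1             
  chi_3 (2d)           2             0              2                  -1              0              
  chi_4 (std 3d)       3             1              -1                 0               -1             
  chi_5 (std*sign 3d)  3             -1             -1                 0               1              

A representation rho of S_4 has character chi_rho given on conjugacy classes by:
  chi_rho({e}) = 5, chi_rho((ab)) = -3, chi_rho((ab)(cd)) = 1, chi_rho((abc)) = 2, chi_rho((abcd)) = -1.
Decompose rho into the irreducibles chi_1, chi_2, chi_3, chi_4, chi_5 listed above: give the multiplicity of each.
Multiplicities: chi_1: 0, chi_2: 2, chi_3: 0, chi_4: 0, chi_5: 1.

Justification: Use <chi_rho, chi> = (1/|G|) sum_C |C| * chi_rho(C) * conj(chi(C)) with |G| = 24 for each irreducible chi in the table:
  <chi_rho, chi_1> = (1/24)[1*(5)*conj(1) + 6*(-3)*conj(1) + 3*(1)*conj(1) + 8*(2)*conj(1) + 6*(-1)*conj(1)]
      = (1/24)[(5) + (-18) + (3) + (16) + (-6)] = 0/24 = 0
  <chi_rho, chi_2> = (1/24)[1*(5)*conj(1) + 6*(-3)*conj(-1) + 3*(1)*conj(1) + 8*(2)*conj(1) + 6*(-1)*conj(-1)]
      = (1/24)[(5) + (18) + (3) + (16) + (6)] = 48/24 = 2
  <chi_rho, chi_3> = (1/24)[1*(5)*conj(2) + 6*(-3)*conj(0) + 3*(1)*conj(2) + 8*(2)*conj(-1) + 6*(-1)*conj(0)]
      = (1/24)[(10) + (0) + (6) + (-16) + (0)] = 0/24 = 0
  <chi_rho, chi_4> = (1/24)[1*(5)*conj(3) + 6*(-3)*conj(1) + 3*(1)*conj(-1) + 8*(2)*conj(0) + 6*(-1)*conj(-1)]
      = (1/24)[(15) + (-18) + (-3) + (0) + (6)] = 0/24 = 0
  <chi_rho, chi_5> = (1/24)[1*(5)*conj(3) + 6*(-3)*conj(-1) + 3*(1)*conj(-1) + 8*(2)*conj(0) + 6*(-1)*conj(1)]
      = (1/24)[(15) + (18) + (-3) + (0) + (-6)] = 24/24 = 1
Dimension check: dim(rho) = sum (mult * dim) = 0*1 + 2*1 + 0*2 + 0*3 + 1*3 = 5 = chi_rho(e) = 5.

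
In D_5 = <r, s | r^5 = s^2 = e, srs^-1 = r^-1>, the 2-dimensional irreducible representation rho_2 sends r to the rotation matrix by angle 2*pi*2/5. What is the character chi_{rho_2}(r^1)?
chi_{rho_2}(r^1) = 2*cos(2*pi*2*1/5) = -sqrt(5)/2 - 1/2

Details: rho_2(r^1) is rotation by angle 2*pi*2*1/5, whose trace is 2*cos(2*pi*2*1/5) = -sqrt(5)/2 - 1/2.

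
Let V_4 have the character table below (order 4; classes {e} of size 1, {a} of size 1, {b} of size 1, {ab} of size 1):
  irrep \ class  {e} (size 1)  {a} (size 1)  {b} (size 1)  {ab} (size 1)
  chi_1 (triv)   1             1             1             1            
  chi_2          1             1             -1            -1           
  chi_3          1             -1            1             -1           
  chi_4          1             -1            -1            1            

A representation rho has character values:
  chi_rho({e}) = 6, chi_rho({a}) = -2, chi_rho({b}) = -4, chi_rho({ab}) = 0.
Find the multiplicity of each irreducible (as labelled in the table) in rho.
Multiplicities: chi_1: 0, chi_2: 2, chi_3: 1, chi_4: 3.

Derivation: Use <chi_rho, chi> = (1/|G|) sum_C |C| * chi_rho(C) * conj(chi(C)) with |G| = 4 for each irreducible chi in the table:
  <chi_rho, chi_1> = (1/4)[1*(6)*conj(1) + 1*(-2)*conj(1) + 1*(-4)*conj(1) + 1*(0)*conj(1)]
      = (1/4)[(6) + (-2) + (-4) + (0)] = 0/4 = 0
  <chi_rho, chi_2> = (1/4)[1*(6)*conj(1) + 1*(-2)*conj(1) + 1*(-4)*conj(-1) + 1*(0)*conj(-1)]
      = (1/4)[(6) + (-2) + (4) + (0)] = 8/4 = 2
  <chi_rho, chi_3> = (1/4)[1*(6)*conj(1) + 1*(-2)*conj(-1) + 1*(-4)*conj(1) + 1*(0)*conj(-1)]
      = (1/4)[(6) + (2) + (-4) + (0)] = 4/4 = 1
  <chi_rho, chi_4> = (1/4)[1*(6)*conj(1) + 1*(-2)*conj(-1) + 1*(-4)*conj(-1) + 1*(0)*conj(1)]
      = (1/4)[(6) + (2) + (4) + (0)] = 12/4 = 3
Dimension check: dim(rho) = sum (mult * dim) = 0*1 + 2*1 + 1*1 + 3*1 = 6 = chi_rho(e) = 6.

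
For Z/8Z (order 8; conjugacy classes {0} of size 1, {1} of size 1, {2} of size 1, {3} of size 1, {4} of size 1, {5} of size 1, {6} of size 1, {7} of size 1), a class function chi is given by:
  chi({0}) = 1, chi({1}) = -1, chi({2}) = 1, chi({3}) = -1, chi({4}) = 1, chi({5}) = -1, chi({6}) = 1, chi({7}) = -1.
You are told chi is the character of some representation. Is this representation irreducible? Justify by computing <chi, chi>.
Irreducible: <chi, chi> = 1.

Working: <chi, chi> = (1/|G|) sum_C |C| * |chi(C)|^2 = (1/8)[1*|1|^2 + 1*|-1|^2 + 1*|1|^2 + 1*|-1|^2 + 1*|1|^2 + 1*|-1|^2 + 1*|1|^2 + 1*|-1|^2]
  = (1/8)[(1) + (1) + (1) + (1) + (1) + (1) + (1) + (1)] = 8/8 = 1.
(Exp terms are combined using exp(i*s)*conj(exp(i*t)) = exp(i*(s-t)), and sums of them are collapsed using the identity that for every m > 1 the m distinct m-th roots of unity sum to 0, e.g. 1 + exp(2*I*pi/3) + exp(-2*I*pi/3) = 0.)
A character is irreducible iff <chi, chi> = 1, so this representation is irreducible.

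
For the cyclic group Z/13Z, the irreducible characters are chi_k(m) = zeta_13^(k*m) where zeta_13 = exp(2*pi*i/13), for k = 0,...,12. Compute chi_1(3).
chi_1(3) = zeta_13^3 = exp(6*I*pi/13)

Details: chi_1(3) = zeta_13^(1*3) = zeta_13^3. Since zeta_13^13 = 1, this equals zeta_13^3 = exp(2*pi*i*3/13) = exp(6*I*pi/13).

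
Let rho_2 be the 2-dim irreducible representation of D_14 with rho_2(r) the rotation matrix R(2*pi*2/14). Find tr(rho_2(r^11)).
chi_{rho_2}(r^11) = 2*cos(2*pi*2*11/14) = -2*cos(pi/7)

Details: rho_2(r^11) is rotation by angle 2*pi*2*11/14, whose trace is 2*cos(2*pi*2*11/14) = -2*cos(pi/7).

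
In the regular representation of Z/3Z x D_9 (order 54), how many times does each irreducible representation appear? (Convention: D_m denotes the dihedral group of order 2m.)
Each irreducible V_i of dimension d_i appears with multiplicity d_i, i.e. rho_reg = (direct sum over all irreducibles V_i) d_i V_i. The irreducible dimensions for Z/3Z x D_9 are 1, 1, 1, 1, 1, 1, 2, 2, 2, 2, 2, 2, 2, 2, 2, 2, 2, 2: 6 irreducibles of dimension 1, each with multiplicity 1; 12 irreducibles of dimension 2, each with multiplicity 2. Total dimension 6*1*1 + 12*2*2 = 54 = |G|.

Derivation: General theorem: in the regular representation of a finite group G, each irreducible appears with multiplicity equal to its dimension. Check: dim(rho_reg) = sum d_i^2 = 1 + 1 + 1 + 1 + 1 + 1 + 4 + 4 + 4 + 4 + 4 + 4 + 4 + 4 + 4 + 4 + 4 + 4 = 54 = |G|.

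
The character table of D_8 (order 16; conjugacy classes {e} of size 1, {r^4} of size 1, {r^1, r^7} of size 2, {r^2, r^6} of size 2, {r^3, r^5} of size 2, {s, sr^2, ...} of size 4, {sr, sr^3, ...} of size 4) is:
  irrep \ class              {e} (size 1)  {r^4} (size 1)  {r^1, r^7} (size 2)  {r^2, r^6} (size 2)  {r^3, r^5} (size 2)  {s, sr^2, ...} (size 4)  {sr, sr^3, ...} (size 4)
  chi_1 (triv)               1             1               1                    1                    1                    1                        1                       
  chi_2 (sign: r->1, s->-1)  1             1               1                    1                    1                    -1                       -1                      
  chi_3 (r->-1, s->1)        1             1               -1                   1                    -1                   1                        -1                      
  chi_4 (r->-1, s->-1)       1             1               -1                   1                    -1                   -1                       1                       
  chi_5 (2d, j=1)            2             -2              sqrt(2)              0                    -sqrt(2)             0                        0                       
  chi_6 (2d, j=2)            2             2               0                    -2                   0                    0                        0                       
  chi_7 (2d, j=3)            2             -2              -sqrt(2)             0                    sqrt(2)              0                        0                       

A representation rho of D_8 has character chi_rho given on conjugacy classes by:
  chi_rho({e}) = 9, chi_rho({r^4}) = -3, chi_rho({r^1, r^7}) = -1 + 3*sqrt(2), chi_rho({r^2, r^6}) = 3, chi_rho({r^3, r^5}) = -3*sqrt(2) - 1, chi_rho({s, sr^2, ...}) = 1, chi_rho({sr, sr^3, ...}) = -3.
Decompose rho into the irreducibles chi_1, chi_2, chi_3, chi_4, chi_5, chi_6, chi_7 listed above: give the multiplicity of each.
Multiplicities: chi_1: 0, chi_2: 1, chi_3: 2, chi_4: 0, chi_5: 3, chi_6: 0, chi_7: 0.

Details: Use <chi_rho, chi> = (1/|G|) sum_C |C| * chi_rho(C) * conj(chi(C)) with |G| = 16 for each irreducible chi in the table:
  <chi_rho, chi_1> = (1/16)[1*(9)*conj(1) + 1*(-3)*conj(1) + 2*(-1 + 3*sqrt(2))*conj(1) + 2*(3)*conj(1) + 2*(-3*sqrt(2) - 1)*conj(1) + 4*(1)*conj(1) + 4*(-3)*conj(1)]
      = (1/16)[(9) + (-3) + (-2 + 6*sqrt(2)) + (6) + (-6*sqrt(2) - 2) + (4) + (-12)] = 0/16 = 0
  <chi_rho, chi_2> = (1/16)[1*(9)*conj(1) + 1*(-3)*conj(1) + 2*(-1 + 3*sqrt(2))*conj(1) + 2*(3)*conj(1) + 2*(-3*sqrt(2) - 1)*conj(1) + 4*(1)*conj(-1) + 4*(-3)*conj(-1)]
      = (1/16)[(9) + (-3) + (-2 + 6*sqrt(2)) + (6) + (-6*sqrt(2) - 2) + (-4) + (12)] = 16/16 = 1
  <chi_rho, chi_3> = (1/16)[1*(9)*conj(1) + 1*(-3)*conj(1) + 2*(-1 + 3*sqrt(2))*conj(-1) + 2*(3)*conj(1) + 2*(-3*sqrt(2) - 1)*conj(-1) + 4*(1)*conj(1) + 4*(-3)*conj(-1)]
      = (1/16)[(9) + (-3) + (2 - 6*sqrt(2)) + (6) + (2 + 6*sqrt(2)) + (4) + (12)] = 32/16 = 2
  <chi_rho, chi_4> = (1/16)[1*(9)*conj(1) + 1*(-3)*conj(1) + 2*(-1 + 3*sqrt(2))*conj(-1) + 2*(3)*conj(1) + 2*(-3*sqrt(2) - 1)*conj(-1) + 4*(1)*conj(-1) + 4*(-3)*conj(1)]
      = (1/16)[(9) + (-3) + (2 - 6*sqrt(2)) + (6) + (2 + 6*sqrt(2)) + (-4) + (-12)] = 0/16 = 0
  <chi_rho, chi_5> = (1/16)[1*(9)*conj(2) + 1*(-3)*conj(-2) + 2*(-1 + 3*sqrt(2))*conj(sqrt(2)) + 2*(3)*conj(0) + 2*(-3*sqrt(2) - 1)*conj(-sqrt(2)) + 4*(1)*conj(0) + 4*(-3)*conj(0)]
      = (1/16)[(18) + (6) + (12 - 2*sqrt(2)) + (0) + (2*sqrt(2) + 12) + (0) + (0)] = 48/16 = 3
  <chi_rho, chi_6> = (1/16)[1*(9)*conj(2) + 1*(-3)*conj(2) + 2*(-1 + 3*sqrt(2))*conj(0) + 2*(3)*conj(-2) + 2*(-3*sqrt(2) - 1)*conj(0) + 4*(1)*conj(0) + 4*(-3)*conj(0)]
      = (1/16)[(18) + (-6) + (0) + (-12) + (0) + (0) + (0)] = 0/16 = 0
  <chi_rho, chi_7> = (1/16)[1*(9)*conj(2) + 1*(-3)*conj(-2) + 2*(-1 + 3*sqrt(2))*conj(-sqrt(2)) + 2*(3)*conj(0) + 2*(-3*sqrt(2) - 1)*conj(sqrt(2)) + 4*(1)*conj(0) + 4*(-3)*conj(0)]
      = (1/16)[(18) + (6) + (-12 + 2*sqrt(2)) + (0) + (-12 - 2*sqrt(2)) + (0) + (0)] = 0/16 = 0
Dimension check: dim(rho) = sum (mult * dim) = 0*1 + 1*1 + 2*1 + 0*1 + 3*2 + 0*2 + 0*2 = 9 = chi_rho(e) = 9.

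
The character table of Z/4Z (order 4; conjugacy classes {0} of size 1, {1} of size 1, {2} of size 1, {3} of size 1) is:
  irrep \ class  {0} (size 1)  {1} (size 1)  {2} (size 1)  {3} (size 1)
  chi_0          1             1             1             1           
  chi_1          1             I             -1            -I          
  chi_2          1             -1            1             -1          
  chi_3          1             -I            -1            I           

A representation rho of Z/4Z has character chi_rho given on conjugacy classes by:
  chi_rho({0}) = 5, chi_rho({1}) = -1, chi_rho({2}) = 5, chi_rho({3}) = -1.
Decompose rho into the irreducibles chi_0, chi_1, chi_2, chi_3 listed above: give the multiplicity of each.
Multiplicities: chi_0: 2, chi_1: 0, chi_2: 3, chi_3: 0.

Explanation: Use <chi_rho, chi> = (1/|G|) sum_C |C| * chi_rho(C) * conj(chi(C)) with |G| = 4 for each irreducible chi in the table:
  <chi_rho, chi_0> = (1/4)[1*(5)*conj(1) + 1*(-1)*conj(1) + 1*(5)*conj(1) + 1*(-1)*conj(1)]
      = (1/4)[(5) + (-1) + (5) + (-1)] = 8/4 = 2
  <chi_rho, chi_1> = (1/4)[1*(5)*conj(1) + 1*(-1)*conj(I) + 1*(5)*conj(-1) + 1*(-1)*conj(-I)]
      = (1/4)[(5) + (I) + (-5) + (-I)] = 0/4 = 0
  <chi_rho, chi_2> = (1/4)[1*(5)*conj(1) + 1*(-1)*conj(-1) + 1*(5)*conj(1) + 1*(-1)*conj(-1)]
      = (1/4)[(5) + (1) + (5) + (1)] = 12/4 = 3
  <chi_rho, chi_3> = (1/4)[1*(5)*conj(1) + 1*(-1)*conj(-I) + 1*(5)*conj(-1) + 1*(-1)*conj(I)]
      = (1/4)[(5) + (-I) + (-5) + (I)] = 0/4 = 0
(Exp terms are combined using exp(i*s)*conj(exp(i*t)) = exp(i*(s-t)), and sums of them are collapsed using the identity that for every m > 1 the m distinct m-th roots of unity sum to 0, e.g. 1 + exp(2*I*pi/3) + exp(-2*I*pi/3) = 0.)
Dimension check: dim(rho) = sum (mult * dim) = 2*1 + 0*1 + 3*1 + 0*1 = 5 = chi_rho(e) = 5.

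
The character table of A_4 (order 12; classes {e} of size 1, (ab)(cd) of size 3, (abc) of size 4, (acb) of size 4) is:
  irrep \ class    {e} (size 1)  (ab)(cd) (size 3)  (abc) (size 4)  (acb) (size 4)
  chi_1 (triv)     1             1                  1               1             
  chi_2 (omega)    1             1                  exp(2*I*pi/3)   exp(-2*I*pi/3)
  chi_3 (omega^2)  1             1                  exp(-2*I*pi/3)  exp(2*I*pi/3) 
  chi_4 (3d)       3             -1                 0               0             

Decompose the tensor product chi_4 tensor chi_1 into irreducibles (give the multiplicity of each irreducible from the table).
chi_4 tensor chi_1 = chi_4 (all other irreducibles have multiplicity 0).

Solution. The character of a tensor product is the pointwise product (chi_4 * chi_1)(C) = chi_4(C) * chi_1(C):
  {e}: (3)*(1), (ab)(cd): (-1)*(1), (abc): (0)*(1), (acb): (0)*(1)
so (chi_4 * chi_1) takes values
  {e} -> 3, (ab)(cd) -> -1, (abc) -> 0, (acb) -> 0.
Now take the inner product of this character with each irreducible chi from the table, <chi_4*chi_1, chi> = (1/12) sum_C |C| (chi_4*chi_1)(C) conj(chi(C)):
  <chi_4*chi_1, chi_1> = (1/12)[1*(3)*conj(1) + 3*(-1)*conj(1) + 4*(0)*conj(1) + 4*(0)*conj(1)]
      = (1/12)[(3) + (-3) + (0) + (0)] = 0/12 = 0
  <chi_4*chi_1, chi_2> = (1/12)[1*(3)*conj(1) + 3*(-1)*conj(1) + 4*(0)*conj(exp(2*I*pi/3)) + 4*(0)*conj(exp(-2*I*pi/3))]
      = (1/12)[(3) + (-3) + (0) + (0)] = 0/12 = 0
  <chi_4*chi_1, chi_3> = (1/12)[1*(3)*conj(1) + 3*(-1)*conj(1) + 4*(0)*conj(exp(-2*I*pi/3)) + 4*(0)*conj(exp(2*I*pi/3))]
      = (1/12)[(3) + (-3) + (0) + (0)] = 0/12 = 0
  <chi_4*chi_1, chi_4> = (1/12)[1*(3)*conj(3) + 3*(-1)*conj(-1) + 4*(0)*conj(0) + 4*(0)*conj(0)]
      = (1/12)[(9) + (3) + (0) + (0)] = 12/12 = 1
(Exp terms are combined using exp(i*s)*conj(exp(i*t)) = exp(i*(s-t)), and sums of them are collapsed using the identity that for every m > 1 the m distinct m-th roots of unity sum to 0, e.g. 1 + exp(2*I*pi/3) + exp(-2*I*pi/3) = 0.)
Hence the multiplicities are chi_4: 1. Dimension check: dim(chi_4)*dim(chi_1) = 3*1 = 3 and sum (mult * dim) = 1*3 = 3.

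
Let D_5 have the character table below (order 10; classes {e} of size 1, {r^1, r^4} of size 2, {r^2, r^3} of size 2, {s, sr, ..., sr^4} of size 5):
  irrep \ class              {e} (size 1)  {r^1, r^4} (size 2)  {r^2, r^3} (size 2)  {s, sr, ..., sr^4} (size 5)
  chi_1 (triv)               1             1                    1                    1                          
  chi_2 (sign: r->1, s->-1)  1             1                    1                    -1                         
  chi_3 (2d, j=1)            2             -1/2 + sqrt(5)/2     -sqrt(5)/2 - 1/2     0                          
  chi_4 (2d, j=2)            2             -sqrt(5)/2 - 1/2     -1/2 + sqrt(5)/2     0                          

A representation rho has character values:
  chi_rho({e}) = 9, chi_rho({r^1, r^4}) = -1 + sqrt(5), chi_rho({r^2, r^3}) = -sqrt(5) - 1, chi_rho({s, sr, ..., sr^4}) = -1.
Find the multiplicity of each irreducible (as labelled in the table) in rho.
Multiplicities: chi_1: 0, chi_2: 1, chi_3: 3, chi_4: 1.

Details: Use <chi_rho, chi> = (1/|G|) sum_C |C| * chi_rho(C) * conj(chi(C)) with |G| = 10 for each irreducible chi in the table:
  <chi_rho, chi_1> = (1/10)[1*(9)*conj(1) + 2*(-1 + sqrt(5))*conj(1) + 2*(-sqrt(5) - 1)*conj(1) + 5*(-1)*conj(1)]
      = (1/10)[(9) + (-2 + 2*sqrt(5)) + (-2*sqrt(5) - 2) + (-5)] = 0/10 = 0
  <chi_rho, chi_2> = (1/10)[1*(9)*conj(1) + 2*(-1 + sqrt(5))*conj(1) + 2*(-sqrt(5) - 1)*conj(1) + 5*(-1)*conj(-1)]
      = (1/10)[(9) + (-2 + 2*sqrt(5)) + (-2*sqrt(5) - 2) + (5)] = 10/10 = 1
  <chi_rho, chi_3> = (1/10)[1*(9)*conj(2) + 2*(-1 + sqrt(5))*conj(-1/2 + sqrt(5)/2) + 2*(-sqrt(5) - 1)*conj(-sqrt(5)/2 - 1/2) + 5*(-1)*conj(0)]
      = (1/10)[(18) + (6 - 2*sqrt(5)) + (2*sqrt(5) + 6) + (0)] = 30/10 = 3
  <chi_rho, chi_4> = (1/10)[1*(9)*conj(2) + 2*(-1 + sqrt(5))*conj(-sqrt(5)/2 - 1/2) + 2*(-sqrt(5) - 1)*conj(-1/2 + sqrt(5)/2) + 5*(-1)*conj(0)]
      = (1/10)[(18) + (-4) + (-4) + (0)] = 10/10 = 1
Dimension check: dim(rho) = sum (mult * dim) = 0*1 + 1*1 + 3*2 + 1*2 = 9 = chi_rho(e) = 9.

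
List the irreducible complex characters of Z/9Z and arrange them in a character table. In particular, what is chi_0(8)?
Character table of Z/9Z (irreps indexed chi_0,...,chi_8 with chi_k(m) = zeta_9^(k*m), zeta_9 = exp(2*pi*i/9)):
  irrep \ class  {0} (size 1)  {1} (size 1)    {2} (size 1)    {3} (size 1)    {4} (size 1)    {5} (size 1)    {6} (size 1)    {7} (size 1)    {8} (size 1)  
  chi_0          1             1               1               1               1               1               1               1               1             
  chi_1          1             exp(2*I*pi/9)   exp(4*I*pi/9)   exp(2*I*pi/3)   exp(8*I*pi/9)   exp(-8*I*pi/9)  exp(-2*I*pi/3)  exp(-4*I*pi/9)  exp(-2*I*pi/9)
  chi_2          1             exp(4*I*pi/9)   exp(8*I*pi/9)   exp(-2*I*pi/3)  exp(-2*I*pi/9)  exp(2*I*pi/9)   exp(2*I*pi/3)   exp(-8*I*pi/9)  exp(-4*I*pi/9)
  chi_3          1             exp(2*I*pi/3)   exp(-2*I*pi/3)  1               exp(2*I*pi/3)   exp(-2*I*pi/3)  1               exp(2*I*pi/3)   exp(-2*I*pi/3)
  chi_4          1             exp(8*I*pi/9)   exp(-2*I*pi/9)  exp(2*I*pi/3)   exp(-4*I*pi/9)  exp(4*I*pi/9)   exp(-2*I*pi/3)  exp(2*I*pi/9)   exp(-8*I*pi/9)
  chi_5          1             exp(-8*I*pi/9)  exp(2*I*pi/9)   exp(-2*I*pi/3)  exp(4*I*pi/9)   exp(-4*I*pi/9)  exp(2*I*pi/3)   exp(-2*I*pi/9)  exp(8*I*pi/9) 
  chi_6          1             exp(-2*I*pi/3)  exp(2*I*pi/3)   1               exp(-2*I*pi/3)  exp(2*I*pi/3)   1               exp(-2*I*pi/3)  exp(2*I*pi/3) 
  chi_7          1             exp(-4*I*pi/9)  exp(-8*I*pi/9)  exp(2*I*pi/3)   exp(2*I*pi/9)   exp(-2*I*pi/9)  exp(-2*I*pi/3)  exp(8*I*pi/9)   exp(4*I*pi/9) 
  chi_8          1             exp(-2*I*pi/9)  exp(-4*I*pi/9)  exp(-2*I*pi/3)  exp(-8*I*pi/9)  exp(8*I*pi/9)   exp(2*I*pi/3)   exp(4*I*pi/9)   exp(2*I*pi/9) 

Spot check: chi_0(8) = zeta_9^(0*8) = zeta_9^0 = 1.

Derivation: Z/9Z is abelian, so all 9 irreducible complex representations are 1-dimensional. They are given by chi_k(m) = zeta_9^(k*m) for k = 0,...,8. Row orthogonality: sum_m chi_k(m) conj(chi_l(m)) = 9 * [k = l].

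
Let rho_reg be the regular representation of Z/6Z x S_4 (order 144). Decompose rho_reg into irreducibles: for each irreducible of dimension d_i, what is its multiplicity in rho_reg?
Each irreducible V_i of dimension d_i appears with multiplicity d_i, i.e. rho_reg = (direct sum over all irreducibles V_i) d_i V_i. The irreducible dimensions for Z/6Z x S_4 are 1, 1, 1, 1, 1, 1, 1, 1, 1, 1, 1, 1, 2, 2, 2, 2, 2, 2, 3, 3, 3, 3, 3, 3, 3, 3, 3, 3, 3, 3: 12 irreducibles of dimension 1, each with multiplicity 1; 6 irreducibles of dimension 2, each with multiplicity 2; 12 irreducibles of dimension 3, each with multiplicity 3. Total dimension 12*1*1 + 6*2*2 + 12*3*3 = 144 = |G|.

Reasoning: General theorem: in the regular representation of a finite group G, each irreducible appears with multiplicity equal to its dimension. Check: dim(rho_reg) = sum d_i^2 = 1 + 1 + 1 + 1 + 1 + 1 + 1 + 1 + 1 + 1 + 1 + 1 + 4 + 4 + 4 + 4 + 4 + 4 + 9 + 9 + 9 + 9 + 9 + 9 + 9 + 9 + 9 + 9 + 9 + 9 = 144 = |G|.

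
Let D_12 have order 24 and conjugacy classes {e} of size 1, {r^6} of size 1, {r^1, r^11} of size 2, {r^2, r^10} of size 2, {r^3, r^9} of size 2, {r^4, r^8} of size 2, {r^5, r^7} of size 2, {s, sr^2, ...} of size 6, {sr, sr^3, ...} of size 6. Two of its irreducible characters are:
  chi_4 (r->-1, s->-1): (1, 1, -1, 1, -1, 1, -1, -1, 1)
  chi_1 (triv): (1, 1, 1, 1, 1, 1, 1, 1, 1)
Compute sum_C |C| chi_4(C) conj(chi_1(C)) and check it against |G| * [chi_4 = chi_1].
Sum = 0; so <chi_4, chi_1> = 0 (distinct irreducibles are orthogonal).

Justification: Compute term by term over conjugacy classes (|C| * chi_4(C) * conj(chi_1(C))):
  1*(1)*conj(1) + 1*(1)*conj(1) + 2*(-1)*conj(1) + 2*(1)*conj(1) + 2*(-1)*conj(1) + 2*(1)*conj(1) + 2*(-1)*conj(1) + 6*(-1)*conj(1) + 6*(1)*conj(1)
  = (1) + (1) + (-2) + (2) + (-2) + (2) + (-2) + (-6) + (6)
  = 0.
Dividing by |G| = 24 gives 0/24 = 0, matching the row-orthogonality relation <chi_4, chi_1> = [chi_4 = chi_1].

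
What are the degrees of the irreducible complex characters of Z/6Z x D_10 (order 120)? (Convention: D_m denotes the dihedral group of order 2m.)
Dimensions: 1, 1, 1, 1, 1, 1, 1, 1, 1, 1, 1, 1, 1, 1, 1, 1, 1, 1, 1, 1, 1, 1, 1, 1, 2, 2, 2, 2, 2, 2, 2, 2, 2, 2, 2, 2, 2, 2, 2, 2, 2, 2, 2, 2, 2, 2, 2, 2

Explanation: There are 48 irreducibles (= number of conjugacy classes). Their dimensions d_i satisfy sum d_i^2 = |G| = 120: 1 + 1 + 1 + 1 + 1 + 1 + 1 + 1 + 1 + 1 + 1 + 1 + 1 + 1 + 1 + 1 + 1 + 1 + 1 + 1 + 1 + 1 + 1 + 1 + 4 + 4 + 4 + 4 + 4 + 4 + 4 + 4 + 4 + 4 + 4 + 4 + 4 + 4 + 4 + 4 + 4 + 4 + 4 + 4 + 4 + 4 + 4 + 4 = 120. (For the product with Z/6Z: each of the 6 1-dim characters of Z/6Z tensors with each irrep of D_10, giving 6 copies of each D_10-dimension.)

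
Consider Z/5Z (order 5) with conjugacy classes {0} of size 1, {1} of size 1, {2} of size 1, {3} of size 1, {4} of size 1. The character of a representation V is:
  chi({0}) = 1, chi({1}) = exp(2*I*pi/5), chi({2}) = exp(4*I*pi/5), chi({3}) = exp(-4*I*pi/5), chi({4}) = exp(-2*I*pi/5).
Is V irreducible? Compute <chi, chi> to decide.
Irreducible: <chi, chi> = 1.

Justification: <chi, chi> = (1/|G|) sum_C |C| * |chi(C)|^2 = (1/5)[1*|1|^2 + 1*|exp(2*I*pi/5)|^2 + 1*|exp(4*I*pi/5)|^2 + 1*|exp(-4*I*pi/5)|^2 + 1*|exp(-2*I*pi/5)|^2]
  = (1/5)[(1) + (1) + (1) + (1) + (1)] = 5/5 = 1.
(Exp terms are combined using exp(i*s)*conj(exp(i*t)) = exp(i*(s-t)), and sums of them are collapsed using the identity that for every m > 1 the m distinct m-th roots of unity sum to 0, e.g. 1 + exp(2*I*pi/3) + exp(-2*I*pi/3) = 0.)
A character is irreducible iff <chi, chi> = 1, so this representation is irreducible.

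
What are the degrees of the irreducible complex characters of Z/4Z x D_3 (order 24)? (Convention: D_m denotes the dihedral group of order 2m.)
Dimensions: 1, 1, 1, 1, 1, 1, 1, 1, 2, 2, 2, 2

Justification: There are 12 irreducibles (= number of conjugacy classes). Their dimensions d_i satisfy sum d_i^2 = |G| = 24: 1 + 1 + 1 + 1 + 1 + 1 + 1 + 1 + 4 + 4 + 4 + 4 = 24. (For the product with Z/4Z: each of the 4 1-dim characters of Z/4Z tensors with each irrep of D_3, giving 4 copies of each D_3-dimension.)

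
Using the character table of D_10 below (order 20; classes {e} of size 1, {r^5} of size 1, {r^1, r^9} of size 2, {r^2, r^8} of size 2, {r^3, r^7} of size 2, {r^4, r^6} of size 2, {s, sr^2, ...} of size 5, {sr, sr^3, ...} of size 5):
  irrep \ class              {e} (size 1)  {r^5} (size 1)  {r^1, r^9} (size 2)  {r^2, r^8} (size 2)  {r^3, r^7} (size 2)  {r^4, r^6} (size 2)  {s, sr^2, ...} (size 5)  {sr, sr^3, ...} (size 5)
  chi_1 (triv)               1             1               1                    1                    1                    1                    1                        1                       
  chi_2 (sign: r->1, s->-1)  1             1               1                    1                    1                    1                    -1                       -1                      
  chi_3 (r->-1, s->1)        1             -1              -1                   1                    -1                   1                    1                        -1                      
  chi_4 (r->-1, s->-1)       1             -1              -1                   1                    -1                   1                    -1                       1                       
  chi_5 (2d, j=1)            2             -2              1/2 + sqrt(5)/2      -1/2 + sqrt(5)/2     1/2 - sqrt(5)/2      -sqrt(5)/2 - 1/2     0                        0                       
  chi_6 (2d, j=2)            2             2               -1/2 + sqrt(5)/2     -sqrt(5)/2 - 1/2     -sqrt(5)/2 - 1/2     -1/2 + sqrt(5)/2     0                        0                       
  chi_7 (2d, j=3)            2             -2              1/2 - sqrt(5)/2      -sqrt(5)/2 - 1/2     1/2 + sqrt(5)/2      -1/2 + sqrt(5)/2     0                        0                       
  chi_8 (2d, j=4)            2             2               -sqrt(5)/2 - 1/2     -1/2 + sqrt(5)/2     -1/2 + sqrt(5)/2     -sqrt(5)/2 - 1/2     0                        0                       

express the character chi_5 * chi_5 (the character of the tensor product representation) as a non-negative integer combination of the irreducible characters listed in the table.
chi_5 tensor chi_5 = chi_1 + chi_2 + chi_6 (all other irreducibles have multiplicity 0).

Solution. The character of a tensor product is the pointwise product (chi_5 * chi_5)(C) = chi_5(C) * chi_5(C):
  {e}: (2)*(2), {r^5}: (-2)*(-2), {r^1, r^9}: (1/2 + sqrt(5)/2)*(1/2 + sqrt(5)/2), {r^2, r^8}: (-1/2 + sqrt(5)/2)*(-1/2 + sqrt(5)/2), {r^3, r^7}: (1/2 - sqrt(5)/2)*(1/2 - sqrt(5)/2), {r^4, r^6}: (-sqrt(5)/2 - 1/2)*(-sqrt(5)/2 - 1/2), {s, sr^2, ...}: (0)*(0), {sr, sr^3, ...}: (0)*(0)
so (chi_5 * chi_5) takes values
  {e} -> 4, {r^5} -> 4, {r^1, r^9} -> sqrt(5)/2 + 3/2, {r^2, r^8} -> 3/2 - sqrt(5)/2, {r^3, r^7} -> 3/2 - sqrt(5)/2, {r^4, r^6} -> sqrt(5)/2 + 3/2, {s, sr^2, ...} -> 0, {sr, sr^3, ...} -> 0.
Now take the inner product of this character with each irreducible chi from the table, <chi_5*chi_5, chi> = (1/20) sum_C |C| (chi_5*chi_5)(C) conj(chi(C)):
  <chi_5*chi_5, chi_1> = (1/20)[1*(4)*conj(1) + 1*(4)*conj(1) + 2*(sqrt(5)/2 + 3/2)*conj(1) + 2*(3/2 - sqrt(5)/2)*conj(1) + 2*(3/2 - sqrt(5)/2)*conj(1) + 2*(sqrt(5)/2 + 3/2)*conj(1) + 5*(0)*conj(1) + 5*(0)*conj(1)]
      = (1/20)[(4) + (4) + (sqrt(5) + 3) + (3 - sqrt(5)) + (3 - sqrt(5)) + (sqrt(5) + 3) + (0) + (0)] = 20/20 = 1
  <chi_5*chi_5, chi_2> = (1/20)[1*(4)*conj(1) + 1*(4)*conj(1) + 2*(sqrt(5)/2 + 3/2)*conj(1) + 2*(3/2 - sqrt(5)/2)*conj(1) + 2*(3/2 - sqrt(5)/2)*conj(1) + 2*(sqrt(5)/2 + 3/2)*conj(1) + 5*(0)*conj(-1) + 5*(0)*conj(-1)]
      = (1/20)[(4) + (4) + (sqrt(5) + 3) + (3 - sqrt(5)) + (3 - sqrt(5)) + (sqrt(5) + 3) + (0) + (0)] = 20/20 = 1
  <chi_5*chi_5, chi_3> = (1/20)[1*(4)*conj(1) + 1*(4)*conj(-1) + 2*(sqrt(5)/2 + 3/2)*conj(-1) + 2*(3/2 - sqrt(5)/2)*conj(1) + 2*(3/2 - sqrt(5)/2)*conj(-1) + 2*(sqrt(5)/2 + 3/2)*conj(1) + 5*(0)*conj(1) + 5*(0)*conj(-1)]
      = (1/20)[(4) + (-4) + (-3 - sqrt(5)) + (3 - sqrt(5)) + (-3 + sqrt(5)) + (sqrt(5) + 3) + (0) + (0)] = 0/20 = 0
  <chi_5*chi_5, chi_4> = (1/20)[1*(4)*conj(1) + 1*(4)*conj(-1) + 2*(sqrt(5)/2 + 3/2)*conj(-1) + 2*(3/2 - sqrt(5)/2)*conj(1) + 2*(3/2 - sqrt(5)/2)*conj(-1) + 2*(sqrt(5)/2 + 3/2)*conj(1) + 5*(0)*conj(-1) + 5*(0)*conj(1)]
      = (1/20)[(4) + (-4) + (-3 - sqrt(5)) + (3 - sqrt(5)) + (-3 + sqrt(5)) + (sqrt(5) + 3) + (0) + (0)] = 0/20 = 0
  <chi_5*chi_5, chi_5> = (1/20)[1*(4)*conj(2) + 1*(4)*conj(-2) + 2*(sqrt(5)/2 + 3/2)*conj(1/2 + sqrt(5)/2) + 2*(3/2 - sqrt(5)/2)*conj(-1/2 + sqrt(5)/2) + 2*(3/2 - sqrt(5)/2)*conj(1/2 - sqrt(5)/2) + 2*(sqrt(5)/2 + 3/2)*conj(-sqrt(5)/2 - 1/2) + 5*(0)*conj(0) + 5*(0)*conj(0)]
      = (1/20)[(8) + (-8) + (4 + 2*sqrt(5)) + (-4 + 2*sqrt(5)) + (4 - 2*sqrt(5)) + (-2*sqrt(5) - 4) + (0) + (0)] = 0/20 = 0
  <chi_5*chi_5, chi_6> = (1/20)[1*(4)*conj(2) + 1*(4)*conj(2) + 2*(sqrt(5)/2 + 3/2)*conj(-1/2 + sqrt(5)/2) + 2*(3/2 - sqrt(5)/2)*conj(-sqrt(5)/2 - 1/2) + 2*(3/2 - sqrt(5)/2)*conj(-sqrt(5)/2 - 1/2) + 2*(sqrt(5)/2 + 3/2)*conj(-1/2 + sqrt(5)/2) + 5*(0)*conj(0) + 5*(0)*conj(0)]
      = (1/20)[(8) + (8) + (1 + sqrt(5)) + (1 - sqrt(5)) + (1 - sqrt(5)) + (1 + sqrt(5)) + (0) + (0)] = 20/20 = 1
  <chi_5*chi_5, chi_7> = (1/20)[1*(4)*conj(2) + 1*(4)*conj(-2) + 2*(sqrt(5)/2 + 3/2)*conj(1/2 - sqrt(5)/2) + 2*(3/2 - sqrt(5)/2)*conj(-sqrt(5)/2 - 1/2) + 2*(3/2 - sqrt(5)/2)*conj(1/2 + sqrt(5)/2) + 2*(sqrt(5)/2 + 3/2)*conj(-1/2 + sqrt(5)/2) + 5*(0)*conj(0) + 5*(0)*conj(0)]
      = (1/20)[(8) + (-8) + (-sqrt(5) - 1) + (1 - sqrt(5)) + (-1 + sqrt(5)) + (1 + sqrt(5)) + (0) + (0)] = 0/20 = 0
  <chi_5*chi_5, chi_8> = (1/20)[1*(4)*conj(2) + 1*(4)*conj(2) + 2*(sqrt(5)/2 + 3/2)*conj(-sqrt(5)/2 - 1/2) + 2*(3/2 - sqrt(5)/2)*conj(-1/2 + sqrt(5)/2) + 2*(3/2 - sqrt(5)/2)*conj(-1/2 + sqrt(5)/2) + 2*(sqrt(5)/2 + 3/2)*conj(-sqrt(5)/2 - 1/2) + 5*(0)*conj(0) + 5*(0)*conj(0)]
      = (1/20)[(8) + (8) + (-2*sqrt(5) - 4) + (-4 + 2*sqrt(5)) + (-4 + 2*sqrt(5)) + (-2*sqrt(5) - 4) + (0) + (0)] = 0/20 = 0
Hence the multiplicities are chi_1: 1, chi_2: 1, chi_6: 1. Dimension check: dim(chi_5)*dim(chi_5) = 2*2 = 4 and sum (mult * dim) = 1*1 + 1*1 + 1*2 = 4.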